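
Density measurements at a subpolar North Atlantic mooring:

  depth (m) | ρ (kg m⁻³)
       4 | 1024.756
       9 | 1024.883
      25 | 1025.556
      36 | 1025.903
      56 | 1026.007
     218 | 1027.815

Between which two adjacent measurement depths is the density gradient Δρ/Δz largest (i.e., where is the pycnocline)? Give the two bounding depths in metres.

Compute the density gradient over each adjacent pair:
  4–9 m: Δρ/Δz = 0.127/5 = 0.025 kg m⁻⁴
  9–25 m: Δρ/Δz = 0.673/16 = 0.042 kg m⁻⁴
  25–36 m: Δρ/Δz = 0.347/11 = 0.032 kg m⁻⁴
  36–56 m: Δρ/Δz = 0.104/20 = 5.2 × 10⁻³ kg m⁻⁴
  56–218 m: Δρ/Δz = 1.808/162 = 0.011 kg m⁻⁴
The largest gradient is in the 9–25 m interval — the pycnocline.

9–25 m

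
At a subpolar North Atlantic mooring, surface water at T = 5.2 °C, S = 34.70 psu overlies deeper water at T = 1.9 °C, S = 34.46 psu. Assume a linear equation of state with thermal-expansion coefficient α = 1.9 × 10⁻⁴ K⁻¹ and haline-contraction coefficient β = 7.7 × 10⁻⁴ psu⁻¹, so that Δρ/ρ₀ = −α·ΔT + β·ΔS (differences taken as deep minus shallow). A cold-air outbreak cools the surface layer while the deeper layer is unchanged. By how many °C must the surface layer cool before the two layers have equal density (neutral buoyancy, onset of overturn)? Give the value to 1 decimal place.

2.3 °C

Neutral buoyancy requires Δρ = 0, i.e. −α(T_deep − T_surf′) + β(S_deep − S_surf) = 0.
T_surf′ = T_deep − (β/α)·ΔS = 1.9 − (7.7 × 10⁻⁴/1.9 × 10⁻⁴)·(-0.24) = 2.873 °C.
Cooling required: 5.2 − (2.873) = 2.327 °C.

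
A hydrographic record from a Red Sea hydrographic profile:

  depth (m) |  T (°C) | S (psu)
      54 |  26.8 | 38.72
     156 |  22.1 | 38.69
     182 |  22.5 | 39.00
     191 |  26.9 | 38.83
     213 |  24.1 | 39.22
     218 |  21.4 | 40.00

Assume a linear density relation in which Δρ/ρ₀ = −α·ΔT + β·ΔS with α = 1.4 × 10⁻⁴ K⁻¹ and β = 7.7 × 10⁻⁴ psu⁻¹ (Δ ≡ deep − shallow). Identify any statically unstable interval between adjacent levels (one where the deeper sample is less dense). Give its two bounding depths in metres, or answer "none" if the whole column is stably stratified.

182–191 m

Evaluate Δρ/ρ₀ = −αΔT + βΔS across each adjacent pair:
  54–156 m: −αΔT+βΔS = −(1.4 × 10⁻⁴)(-4.7)+(7.7 × 10⁻⁴)(-0.03) = 6.3 × 10⁻⁴ → stable
  156–182 m: −αΔT+βΔS = −(1.4 × 10⁻⁴)(+0.4)+(7.7 × 10⁻⁴)(+0.31) = 1.8 × 10⁻⁴ → stable
  182–191 m: −αΔT+βΔS = −(1.4 × 10⁻⁴)(+4.4)+(7.7 × 10⁻⁴)(-0.17) = -7.5 × 10⁻⁴ → UNSTABLE
  191–213 m: −αΔT+βΔS = −(1.4 × 10⁻⁴)(-2.8)+(7.7 × 10⁻⁴)(+0.39) = 6.9 × 10⁻⁴ → stable
  213–218 m: −αΔT+βΔS = −(1.4 × 10⁻⁴)(-2.7)+(7.7 × 10⁻⁴)(+0.78) = 9.8 × 10⁻⁴ → stable
The 182–191 m interval has Δρ < 0: lighter water underlies denser water.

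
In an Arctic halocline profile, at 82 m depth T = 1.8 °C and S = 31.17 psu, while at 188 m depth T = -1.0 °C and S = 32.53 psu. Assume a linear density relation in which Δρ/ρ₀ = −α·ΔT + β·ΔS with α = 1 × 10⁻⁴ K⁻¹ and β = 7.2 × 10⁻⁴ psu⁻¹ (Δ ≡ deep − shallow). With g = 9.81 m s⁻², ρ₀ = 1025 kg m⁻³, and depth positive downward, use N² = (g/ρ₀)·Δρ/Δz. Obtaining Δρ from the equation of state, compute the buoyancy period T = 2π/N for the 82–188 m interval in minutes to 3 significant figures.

ΔT = -2.8 K, ΔS = +1.36 psu (deep − shallow).
Δρ/ρ₀ = −αΔT + βΔS = 2.80 × 10⁻⁴ + 9.792 × 10⁻⁴ = 1.2592 × 10⁻³, so Δρ ≈ 1.291 kg m⁻³.
N² = (g/ρ₀)·Δρ/Δz = g·(Δρ/ρ₀)/Δz = 9.81 × 1.2592 × 10⁻³ / 106 = 1.1654 × 10⁻⁴ s⁻².
N = √(1.1654 × 10⁻⁴) = 0.010795 rad s⁻¹ → T = 2π/N = 582.05 s = 9.7008 min ≈ 9.70 min.

9.70 min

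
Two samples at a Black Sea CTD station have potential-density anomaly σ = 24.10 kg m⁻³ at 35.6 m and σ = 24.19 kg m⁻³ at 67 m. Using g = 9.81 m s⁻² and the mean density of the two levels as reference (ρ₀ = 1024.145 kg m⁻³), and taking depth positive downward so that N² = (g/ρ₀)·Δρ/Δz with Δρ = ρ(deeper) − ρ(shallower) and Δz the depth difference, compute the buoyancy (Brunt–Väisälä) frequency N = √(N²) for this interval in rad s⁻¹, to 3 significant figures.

Δρ = 1024.19 − 1024.10 = 0.09 kg m⁻³ over Δz = 67 − 35.6 = 31.4 m.
N² = (9.81/1024.145) × (0.09/31.4) = 2.7455 × 10⁻⁵ s⁻².
N = √(2.7455 × 10⁻⁵) = 5.2398 × 10⁻³ rad s⁻¹ ≈ 5.24 × 10⁻³ rad s⁻¹.

5.24 × 10⁻³ rad s⁻¹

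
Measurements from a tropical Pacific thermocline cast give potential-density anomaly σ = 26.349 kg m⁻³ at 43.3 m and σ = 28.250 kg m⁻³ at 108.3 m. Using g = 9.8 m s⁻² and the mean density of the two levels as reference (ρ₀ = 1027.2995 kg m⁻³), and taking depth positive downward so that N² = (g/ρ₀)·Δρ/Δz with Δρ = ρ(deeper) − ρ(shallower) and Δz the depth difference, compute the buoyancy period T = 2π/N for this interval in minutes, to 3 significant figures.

Δρ = 1028.250 − 1026.349 = 1.901 kg m⁻³ over Δz = 108.3 − 43.3 = 65 m.
N² = (9.8/1027.2995) × (1.901/65) = 2.7900 × 10⁻⁴ s⁻².
N = √(2.7900 × 10⁻⁴) = 0.016703 rad s⁻¹, so T = 2π/N = 376.17 s = 6.2695 min ≈ 6.27 min.

6.27 min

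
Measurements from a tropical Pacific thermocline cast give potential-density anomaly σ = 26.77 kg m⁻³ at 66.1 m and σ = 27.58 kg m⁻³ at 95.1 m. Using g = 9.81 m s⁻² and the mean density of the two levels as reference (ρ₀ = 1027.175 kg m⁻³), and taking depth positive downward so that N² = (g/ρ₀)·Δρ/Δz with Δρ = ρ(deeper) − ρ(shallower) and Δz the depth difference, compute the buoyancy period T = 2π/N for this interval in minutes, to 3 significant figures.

6.41 min

Δρ = 1027.58 − 1026.77 = 0.81 kg m⁻³ over Δz = 95.1 − 66.1 = 29 m.
N² = (9.81/1027.175) × (0.81/29) = 2.6675 × 10⁻⁴ s⁻².
N = √(2.6675 × 10⁻⁴) = 0.016332 rad s⁻¹, so T = 2π/N = 384.72 s = 6.4120 min ≈ 6.41 min.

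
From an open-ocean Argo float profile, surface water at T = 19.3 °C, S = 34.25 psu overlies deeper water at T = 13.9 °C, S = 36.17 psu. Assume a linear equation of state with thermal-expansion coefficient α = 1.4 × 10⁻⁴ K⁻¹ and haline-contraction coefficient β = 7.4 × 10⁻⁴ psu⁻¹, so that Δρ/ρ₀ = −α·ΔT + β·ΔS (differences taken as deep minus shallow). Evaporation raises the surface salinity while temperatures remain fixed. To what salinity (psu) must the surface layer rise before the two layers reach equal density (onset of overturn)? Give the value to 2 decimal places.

37.19 psu

Neutral buoyancy requires −α(T_deep − T_surf) + β(S_deep − S_surf′) = 0.
S_surf′ = S_deep − (α/β)·ΔT = 36.17 − (1.4 × 10⁻⁴/7.4 × 10⁻⁴)·(-5.4) = 37.1916 psu.
Increase required: 37.1916 − 34.25 = 2.9416 psu.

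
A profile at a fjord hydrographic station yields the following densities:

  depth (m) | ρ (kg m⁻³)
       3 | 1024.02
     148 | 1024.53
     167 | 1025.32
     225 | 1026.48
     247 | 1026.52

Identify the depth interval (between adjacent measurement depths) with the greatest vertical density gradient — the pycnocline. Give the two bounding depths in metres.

Compute the density gradient over each adjacent pair:
  3–148 m: Δρ/Δz = 0.51/145 = 3.5 × 10⁻³ kg m⁻⁴
  148–167 m: Δρ/Δz = 0.79/19 = 0.042 kg m⁻⁴
  167–225 m: Δρ/Δz = 1.16/58 = 0.020 kg m⁻⁴
  225–247 m: Δρ/Δz = 0.04/22 = 1.8 × 10⁻³ kg m⁻⁴
The largest gradient is in the 148–167 m interval — the pycnocline.

148–167 m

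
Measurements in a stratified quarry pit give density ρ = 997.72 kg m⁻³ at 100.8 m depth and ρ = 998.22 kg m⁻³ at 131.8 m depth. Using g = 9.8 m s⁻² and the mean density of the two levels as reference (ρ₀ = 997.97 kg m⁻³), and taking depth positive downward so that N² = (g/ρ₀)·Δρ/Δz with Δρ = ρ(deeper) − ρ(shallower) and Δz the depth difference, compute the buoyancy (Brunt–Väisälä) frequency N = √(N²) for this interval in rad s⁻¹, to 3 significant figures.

0.0126 rad s⁻¹

Δρ = 998.22 − 997.72 = 0.50 kg m⁻³ over Δz = 131.8 − 100.8 = 31 m.
N² = (9.8/997.97) × (0.50/31) = 1.5839 × 10⁻⁴ s⁻².
N = √(1.5839 × 10⁻⁴) = 0.012585 rad s⁻¹ ≈ 0.0126 rad s⁻¹.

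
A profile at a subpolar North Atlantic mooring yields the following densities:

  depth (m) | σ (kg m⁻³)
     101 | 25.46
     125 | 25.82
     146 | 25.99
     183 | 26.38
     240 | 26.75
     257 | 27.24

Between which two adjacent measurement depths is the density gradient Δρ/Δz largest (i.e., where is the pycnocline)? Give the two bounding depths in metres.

240–257 m

Compute the density gradient over each adjacent pair:
  101–125 m: Δρ/Δz = 0.36/24 = 0.015 kg m⁻⁴
  125–146 m: Δρ/Δz = 0.17/21 = 8.1 × 10⁻³ kg m⁻⁴
  146–183 m: Δρ/Δz = 0.39/37 = 0.011 kg m⁻⁴
  183–240 m: Δρ/Δz = 0.37/57 = 6.5 × 10⁻³ kg m⁻⁴
  240–257 m: Δρ/Δz = 0.49/17 = 0.029 kg m⁻⁴
The largest gradient is in the 240–257 m interval — the pycnocline.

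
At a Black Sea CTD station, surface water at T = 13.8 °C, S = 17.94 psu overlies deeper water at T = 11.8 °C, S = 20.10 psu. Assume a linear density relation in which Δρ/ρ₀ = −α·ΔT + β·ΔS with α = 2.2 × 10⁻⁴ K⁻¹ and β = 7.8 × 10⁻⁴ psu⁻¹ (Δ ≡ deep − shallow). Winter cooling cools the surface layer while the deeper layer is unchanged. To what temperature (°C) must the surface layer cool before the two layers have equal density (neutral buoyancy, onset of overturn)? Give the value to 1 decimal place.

4.1 °C

Neutral buoyancy requires Δρ = 0, i.e. −α(T_deep − T_surf′) + β(S_deep − S_surf) = 0.
T_surf′ = T_deep − (β/α)·ΔS = 11.8 − (7.8 × 10⁻⁴/2.2 × 10⁻⁴)·(+2.16) = 4.142 °C.
Cooling required: 13.8 − (4.142) = 9.658 °C.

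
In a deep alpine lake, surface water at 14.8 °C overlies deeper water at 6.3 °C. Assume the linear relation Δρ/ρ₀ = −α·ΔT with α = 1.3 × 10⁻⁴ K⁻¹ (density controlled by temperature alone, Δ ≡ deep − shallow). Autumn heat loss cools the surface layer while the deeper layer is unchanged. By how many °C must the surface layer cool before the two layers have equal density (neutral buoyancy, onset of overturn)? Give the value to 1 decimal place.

With temperature the only control, equal density requires T_surf′ = T_deep.
T_surf′ = 6.3 °C.
Cooling required: 14.8 − 6.3 = 8.5 °C.

8.5 °C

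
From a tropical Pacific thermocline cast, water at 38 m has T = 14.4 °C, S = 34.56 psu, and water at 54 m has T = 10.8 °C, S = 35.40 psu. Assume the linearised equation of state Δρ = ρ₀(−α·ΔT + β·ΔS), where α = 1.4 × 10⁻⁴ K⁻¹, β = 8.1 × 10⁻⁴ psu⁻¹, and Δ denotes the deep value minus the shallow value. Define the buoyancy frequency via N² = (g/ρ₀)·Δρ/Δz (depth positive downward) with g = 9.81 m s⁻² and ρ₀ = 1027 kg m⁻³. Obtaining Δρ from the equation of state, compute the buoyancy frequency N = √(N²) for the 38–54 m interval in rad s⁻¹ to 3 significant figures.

ΔT = -3.6 K, ΔS = +0.84 psu (deep − shallow).
Δρ/ρ₀ = −αΔT + βΔS = 5.04 × 10⁻⁴ + 6.804 × 10⁻⁴ = 1.1844 × 10⁻³, so Δρ ≈ 1.216 kg m⁻³.
N² = (g/ρ₀)·Δρ/Δz = g·(Δρ/ρ₀)/Δz = 9.81 × 1.1844 × 10⁻³ / 16 = 7.2619 × 10⁻⁴ s⁻².
N = √(7.2619 × 10⁻⁴) = 0.026948 rad s⁻¹ ≈ 0.0269 rad s⁻¹.

0.0269 rad s⁻¹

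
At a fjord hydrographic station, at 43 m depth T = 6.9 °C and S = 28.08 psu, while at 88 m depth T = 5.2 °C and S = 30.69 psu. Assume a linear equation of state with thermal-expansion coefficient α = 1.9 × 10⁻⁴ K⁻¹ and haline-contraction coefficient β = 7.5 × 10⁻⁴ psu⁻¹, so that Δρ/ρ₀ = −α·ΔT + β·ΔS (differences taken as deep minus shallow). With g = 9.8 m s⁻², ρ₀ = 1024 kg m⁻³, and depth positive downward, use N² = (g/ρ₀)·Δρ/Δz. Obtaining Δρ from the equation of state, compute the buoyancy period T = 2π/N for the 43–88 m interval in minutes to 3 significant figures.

4.70 min

ΔT = -1.7 K, ΔS = +2.61 psu (deep − shallow).
Δρ/ρ₀ = −αΔT + βΔS = 3.23 × 10⁻⁴ + 1.9575 × 10⁻³ = 2.2805 × 10⁻³, so Δρ ≈ 2.335 kg m⁻³.
N² = (g/ρ₀)·Δρ/Δz = g·(Δρ/ρ₀)/Δz = 9.8 × 2.2805 × 10⁻³ / 45 = 4.9664 × 10⁻⁴ s⁻².
N = √(4.9664 × 10⁻⁴) = 0.022285 rad s⁻¹ → T = 2π/N = 281.95 s = 4.6992 min ≈ 4.70 min.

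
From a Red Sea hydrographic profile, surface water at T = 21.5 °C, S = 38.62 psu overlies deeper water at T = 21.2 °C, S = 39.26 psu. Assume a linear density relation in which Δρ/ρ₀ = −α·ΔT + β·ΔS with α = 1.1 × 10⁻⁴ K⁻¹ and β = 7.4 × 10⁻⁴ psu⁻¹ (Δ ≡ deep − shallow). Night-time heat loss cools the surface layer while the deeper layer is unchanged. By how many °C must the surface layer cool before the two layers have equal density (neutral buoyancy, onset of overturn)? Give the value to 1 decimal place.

Neutral buoyancy requires Δρ = 0, i.e. −α(T_deep − T_surf′) + β(S_deep − S_surf) = 0.
T_surf′ = T_deep − (β/α)·ΔS = 21.2 − (7.4 × 10⁻⁴/1.1 × 10⁻⁴)·(+0.64) = 16.895 °C.
Cooling required: 21.5 − (16.895) = 4.605 °C.

4.6 °C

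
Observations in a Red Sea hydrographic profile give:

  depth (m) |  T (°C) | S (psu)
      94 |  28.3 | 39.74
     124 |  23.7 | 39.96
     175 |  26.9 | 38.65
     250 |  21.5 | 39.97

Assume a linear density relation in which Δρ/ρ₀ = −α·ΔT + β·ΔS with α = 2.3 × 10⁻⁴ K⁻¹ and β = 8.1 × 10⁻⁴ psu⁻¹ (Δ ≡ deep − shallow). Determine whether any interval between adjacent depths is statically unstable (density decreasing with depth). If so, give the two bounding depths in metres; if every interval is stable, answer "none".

124–175 m

Evaluate Δρ/ρ₀ = −αΔT + βΔS across each adjacent pair:
  94–124 m: −αΔT+βΔS = −(2.3 × 10⁻⁴)(-4.6)+(8.1 × 10⁻⁴)(+0.22) = 1.2 × 10⁻³ → stable
  124–175 m: −αΔT+βΔS = −(2.3 × 10⁻⁴)(+3.2)+(8.1 × 10⁻⁴)(-1.31) = -1.8 × 10⁻³ → UNSTABLE
  175–250 m: −αΔT+βΔS = −(2.3 × 10⁻⁴)(-5.4)+(8.1 × 10⁻⁴)(+1.32) = 2.3 × 10⁻³ → stable
The 124–175 m interval has Δρ < 0: lighter water underlies denser water.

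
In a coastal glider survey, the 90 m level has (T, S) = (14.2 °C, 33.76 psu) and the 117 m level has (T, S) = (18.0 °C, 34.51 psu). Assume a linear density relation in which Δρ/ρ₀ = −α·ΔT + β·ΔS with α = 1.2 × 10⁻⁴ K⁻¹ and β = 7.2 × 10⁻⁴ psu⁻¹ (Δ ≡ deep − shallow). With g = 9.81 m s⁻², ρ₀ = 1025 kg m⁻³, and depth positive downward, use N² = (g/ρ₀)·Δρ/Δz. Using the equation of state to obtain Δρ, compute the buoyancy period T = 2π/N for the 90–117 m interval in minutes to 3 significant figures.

19.0 min

ΔT = +3.8 K, ΔS = +0.75 psu (deep − shallow).
Δρ/ρ₀ = −αΔT + βΔS = -4.56 × 10⁻⁴ + 5.40 × 10⁻⁴ = 8.40 × 10⁻⁵, so Δρ ≈ 0.08610 kg m⁻³.
N² = (g/ρ₀)·Δρ/Δz = g·(Δρ/ρ₀)/Δz = 9.81 × 8.40 × 10⁻⁵ / 27 = 3.0520 × 10⁻⁵ s⁻².
N = √(3.0520 × 10⁻⁵) = 5.5245 × 10⁻³ rad s⁻¹ → T = 2π/N = 1.1373 × 10³ s = 18.955 min ≈ 19.0 min.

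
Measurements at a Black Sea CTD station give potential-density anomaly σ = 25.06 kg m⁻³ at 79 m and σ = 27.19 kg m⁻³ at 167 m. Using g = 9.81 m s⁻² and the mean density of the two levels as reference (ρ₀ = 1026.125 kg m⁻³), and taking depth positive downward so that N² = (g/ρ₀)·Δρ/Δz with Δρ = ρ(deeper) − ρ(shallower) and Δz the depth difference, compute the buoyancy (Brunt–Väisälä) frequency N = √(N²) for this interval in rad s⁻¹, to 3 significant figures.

0.0152 rad s⁻¹

Δρ = 1027.19 − 1025.06 = 2.13 kg m⁻³ over Δz = 167 − 79 = 88 m.
N² = (9.81/1026.125) × (2.13/88) = 2.3140 × 10⁻⁴ s⁻².
N = √(2.3140 × 10⁻⁴) = 0.015212 rad s⁻¹ ≈ 0.0152 rad s⁻¹.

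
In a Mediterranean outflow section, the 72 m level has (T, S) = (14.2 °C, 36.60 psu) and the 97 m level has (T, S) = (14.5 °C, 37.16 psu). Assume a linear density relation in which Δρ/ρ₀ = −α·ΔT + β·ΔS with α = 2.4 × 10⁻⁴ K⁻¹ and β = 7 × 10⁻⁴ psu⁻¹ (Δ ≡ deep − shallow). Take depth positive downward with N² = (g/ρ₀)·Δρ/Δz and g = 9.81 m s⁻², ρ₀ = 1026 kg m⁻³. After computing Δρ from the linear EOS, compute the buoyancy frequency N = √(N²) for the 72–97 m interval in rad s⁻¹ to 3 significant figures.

0.0112 rad s⁻¹

ΔT = +0.3 K, ΔS = +0.56 psu (deep − shallow).
Δρ/ρ₀ = −αΔT + βΔS = -7.20 × 10⁻⁵ + 3.92 × 10⁻⁴ = 3.20 × 10⁻⁴, so Δρ ≈ 0.3283 kg m⁻³.
N² = (g/ρ₀)·Δρ/Δz = g·(Δρ/ρ₀)/Δz = 9.81 × 3.20 × 10⁻⁴ / 25 = 1.2557 × 10⁻⁴ s⁻².
N = √(1.2557 × 10⁻⁴) = 0.011206 rad s⁻¹ ≈ 0.0112 rad s⁻¹.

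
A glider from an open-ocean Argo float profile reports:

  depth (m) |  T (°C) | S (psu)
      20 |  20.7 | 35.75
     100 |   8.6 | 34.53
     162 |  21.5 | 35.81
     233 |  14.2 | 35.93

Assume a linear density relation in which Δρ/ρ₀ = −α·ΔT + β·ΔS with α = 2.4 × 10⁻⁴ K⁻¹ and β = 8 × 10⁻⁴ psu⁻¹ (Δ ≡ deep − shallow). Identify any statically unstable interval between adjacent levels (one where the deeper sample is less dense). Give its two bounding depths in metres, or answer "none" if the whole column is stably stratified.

Evaluate Δρ/ρ₀ = −αΔT + βΔS across each adjacent pair:
  20–100 m: −αΔT+βΔS = −(2.4 × 10⁻⁴)(-12.1)+(8 × 10⁻⁴)(-1.22) = 1.9 × 10⁻³ → stable
  100–162 m: −αΔT+βΔS = −(2.4 × 10⁻⁴)(+12.9)+(8 × 10⁻⁴)(+1.28) = -2.1 × 10⁻³ → UNSTABLE
  162–233 m: −αΔT+βΔS = −(2.4 × 10⁻⁴)(-7.3)+(8 × 10⁻⁴)(+0.12) = 1.8 × 10⁻³ → stable
The 100–162 m interval has Δρ < 0: lighter water underlies denser water.

100–162 m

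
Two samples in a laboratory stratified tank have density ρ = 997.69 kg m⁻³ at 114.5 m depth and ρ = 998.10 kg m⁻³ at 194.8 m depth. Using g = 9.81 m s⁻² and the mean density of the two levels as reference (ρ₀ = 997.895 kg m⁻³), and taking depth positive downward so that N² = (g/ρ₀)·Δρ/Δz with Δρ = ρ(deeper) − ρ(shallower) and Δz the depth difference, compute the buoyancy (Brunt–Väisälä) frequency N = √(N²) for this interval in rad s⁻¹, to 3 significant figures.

Δρ = 998.10 − 997.69 = 0.41 kg m⁻³ over Δz = 194.8 − 114.5 = 80.3 m.
N² = (9.81/997.895) × (0.41/80.3) = 5.0194 × 10⁻⁵ s⁻².
N = √(5.0194 × 10⁻⁵) = 7.0848 × 10⁻³ rad s⁻¹ ≈ 7.08 × 10⁻³ rad s⁻¹.
A positive N² confirms static stability across the interval.

7.08 × 10⁻³ rad s⁻¹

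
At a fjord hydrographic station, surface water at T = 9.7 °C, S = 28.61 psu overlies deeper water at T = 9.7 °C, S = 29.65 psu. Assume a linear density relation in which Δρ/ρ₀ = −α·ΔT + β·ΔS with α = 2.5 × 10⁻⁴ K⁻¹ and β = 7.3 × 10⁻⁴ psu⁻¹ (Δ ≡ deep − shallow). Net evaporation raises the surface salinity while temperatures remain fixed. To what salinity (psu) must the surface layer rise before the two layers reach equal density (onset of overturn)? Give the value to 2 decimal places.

Neutral buoyancy requires −α(T_deep − T_surf) + β(S_deep − S_surf′) = 0.
S_surf′ = S_deep − (α/β)·ΔT = 29.65 − (2.5 × 10⁻⁴/7.3 × 10⁻⁴)·(+0.0) = 29.6500 psu.
Increase required: 29.6500 − 28.61 = 1.0400 psu.

29.65 psu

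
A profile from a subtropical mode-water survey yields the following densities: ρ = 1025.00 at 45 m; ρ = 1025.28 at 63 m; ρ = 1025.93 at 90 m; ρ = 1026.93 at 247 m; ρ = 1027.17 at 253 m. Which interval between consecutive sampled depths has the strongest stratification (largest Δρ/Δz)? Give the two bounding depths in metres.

247–253 m

Compute the density gradient over each adjacent pair:
  45–63 m: Δρ/Δz = 0.28/18 = 0.016 kg m⁻⁴
  63–90 m: Δρ/Δz = 0.65/27 = 0.024 kg m⁻⁴
  90–247 m: Δρ/Δz = 1.00/157 = 6.4 × 10⁻³ kg m⁻⁴
  247–253 m: Δρ/Δz = 0.24/6 = 0.040 kg m⁻⁴
The largest gradient is in the 247–253 m interval — the pycnocline.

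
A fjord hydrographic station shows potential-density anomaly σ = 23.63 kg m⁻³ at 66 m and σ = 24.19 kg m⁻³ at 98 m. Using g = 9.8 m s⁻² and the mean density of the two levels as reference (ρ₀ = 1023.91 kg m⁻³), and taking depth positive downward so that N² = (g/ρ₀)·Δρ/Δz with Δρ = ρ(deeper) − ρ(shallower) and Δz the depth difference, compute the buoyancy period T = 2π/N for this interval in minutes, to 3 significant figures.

8.09 min

Δρ = 1024.19 − 1023.63 = 0.56 kg m⁻³ over Δz = 98 − 66 = 32 m.
N² = (9.8/1023.91) × (0.56/32) = 1.6750 × 10⁻⁴ s⁻².
N = √(1.6750 × 10⁻⁴) = 0.012942 rad s⁻¹, so T = 2π/N = 485.49 s = 8.0915 min ≈ 8.09 min.
N² > 0, so the interval is statically stable.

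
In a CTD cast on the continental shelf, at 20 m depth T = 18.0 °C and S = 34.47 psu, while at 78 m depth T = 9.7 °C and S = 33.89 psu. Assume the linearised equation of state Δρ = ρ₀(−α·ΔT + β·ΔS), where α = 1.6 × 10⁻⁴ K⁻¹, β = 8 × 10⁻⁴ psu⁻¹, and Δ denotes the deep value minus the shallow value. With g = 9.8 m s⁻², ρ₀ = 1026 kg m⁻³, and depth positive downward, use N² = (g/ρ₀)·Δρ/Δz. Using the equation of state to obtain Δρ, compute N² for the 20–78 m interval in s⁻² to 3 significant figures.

ΔT = -8.3 K, ΔS = -0.58 psu (deep − shallow).
Δρ/ρ₀ = −αΔT + βΔS = 1.328 × 10⁻³ − 4.64 × 10⁻⁴ = 8.64 × 10⁻⁴, so Δρ ≈ 0.8865 kg m⁻³.
N² = (g/ρ₀)·Δρ/Δz = g·(Δρ/ρ₀)/Δz = 9.8 × 8.64 × 10⁻⁴ / 58 = 1.4599 × 10⁻⁴ s⁻² ≈ 1.46 × 10⁻⁴ s⁻².

1.46 × 10⁻⁴ s⁻²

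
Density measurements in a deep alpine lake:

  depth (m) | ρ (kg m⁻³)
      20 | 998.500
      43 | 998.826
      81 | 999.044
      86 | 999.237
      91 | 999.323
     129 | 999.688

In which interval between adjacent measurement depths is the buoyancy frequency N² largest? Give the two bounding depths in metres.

81–86 m

Compute the density gradient over each adjacent pair:
  20–43 m: Δρ/Δz = 0.326/23 = 0.014 kg m⁻⁴
  43–81 m: Δρ/Δz = 0.218/38 = 5.7 × 10⁻³ kg m⁻⁴
  81–86 m: Δρ/Δz = 0.193/5 = 0.039 kg m⁻⁴
  86–91 m: Δρ/Δz = 0.086/5 = 0.017 kg m⁻⁴
  91–129 m: Δρ/Δz = 0.365/38 = 9.6 × 10⁻³ kg m⁻⁴
The largest gradient is in the 81–86 m interval — the pycnocline.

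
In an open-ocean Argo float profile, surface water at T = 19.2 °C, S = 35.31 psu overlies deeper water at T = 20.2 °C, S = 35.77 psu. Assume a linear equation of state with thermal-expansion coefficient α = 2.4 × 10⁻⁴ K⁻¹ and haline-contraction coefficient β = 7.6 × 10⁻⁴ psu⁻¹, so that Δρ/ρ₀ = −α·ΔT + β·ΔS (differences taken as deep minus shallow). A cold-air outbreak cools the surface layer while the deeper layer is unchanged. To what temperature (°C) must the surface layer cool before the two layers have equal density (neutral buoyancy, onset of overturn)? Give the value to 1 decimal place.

Neutral buoyancy requires Δρ = 0, i.e. −α(T_deep − T_surf′) + β(S_deep − S_surf) = 0.
T_surf′ = T_deep − (β/α)·ΔS = 20.2 − (7.6 × 10⁻⁴/2.4 × 10⁻⁴)·(+0.46) = 18.743 °C.
Cooling required: 19.2 − (18.743) = 0.457 °C.

18.7 °C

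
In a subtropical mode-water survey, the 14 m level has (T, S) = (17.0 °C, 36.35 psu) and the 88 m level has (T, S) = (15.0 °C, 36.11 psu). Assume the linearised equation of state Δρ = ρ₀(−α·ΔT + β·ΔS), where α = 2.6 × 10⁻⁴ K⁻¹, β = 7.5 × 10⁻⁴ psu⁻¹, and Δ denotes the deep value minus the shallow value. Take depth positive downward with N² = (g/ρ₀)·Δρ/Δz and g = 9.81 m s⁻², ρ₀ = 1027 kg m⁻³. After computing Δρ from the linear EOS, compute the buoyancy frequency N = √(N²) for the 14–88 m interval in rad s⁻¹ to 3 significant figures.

6.71 × 10⁻³ rad s⁻¹

ΔT = -2.0 K, ΔS = -0.24 psu (deep − shallow).
Δρ/ρ₀ = −αΔT + βΔS = 5.20 × 10⁻⁴ − 1.80 × 10⁻⁴ = 3.40 × 10⁻⁴, so Δρ ≈ 0.3492 kg m⁻³.
N² = (g/ρ₀)·Δρ/Δz = g·(Δρ/ρ₀)/Δz = 9.81 × 3.40 × 10⁻⁴ / 74 = 4.5073 × 10⁻⁵ s⁻².
N = √(4.5073 × 10⁻⁵) = 6.7136 × 10⁻³ rad s⁻¹ ≈ 6.71 × 10⁻³ rad s⁻¹.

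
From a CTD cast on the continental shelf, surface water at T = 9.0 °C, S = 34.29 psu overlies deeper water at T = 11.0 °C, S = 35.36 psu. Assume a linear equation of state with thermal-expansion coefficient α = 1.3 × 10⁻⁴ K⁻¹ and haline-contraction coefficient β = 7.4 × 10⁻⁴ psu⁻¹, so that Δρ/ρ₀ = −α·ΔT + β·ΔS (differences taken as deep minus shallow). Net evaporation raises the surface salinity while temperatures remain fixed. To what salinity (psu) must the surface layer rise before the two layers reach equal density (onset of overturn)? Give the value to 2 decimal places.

35.01 psu

Neutral buoyancy requires −α(T_deep − T_surf) + β(S_deep − S_surf′) = 0.
S_surf′ = S_deep − (α/β)·ΔT = 35.36 − (1.3 × 10⁻⁴/7.4 × 10⁻⁴)·(+2.0) = 35.0086 psu.
Increase required: 35.0086 − 34.29 = 0.7186 psu.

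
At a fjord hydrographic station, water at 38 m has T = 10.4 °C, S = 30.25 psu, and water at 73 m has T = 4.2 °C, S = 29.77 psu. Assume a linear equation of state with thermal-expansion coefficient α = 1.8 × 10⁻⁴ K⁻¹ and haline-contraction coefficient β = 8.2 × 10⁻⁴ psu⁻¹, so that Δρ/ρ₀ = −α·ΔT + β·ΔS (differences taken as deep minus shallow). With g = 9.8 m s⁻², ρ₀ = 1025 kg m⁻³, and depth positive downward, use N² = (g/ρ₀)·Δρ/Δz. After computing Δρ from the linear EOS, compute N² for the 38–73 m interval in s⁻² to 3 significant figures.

2.02 × 10⁻⁴ s⁻²

ΔT = -6.2 K, ΔS = -0.48 psu (deep − shallow).
Δρ/ρ₀ = −αΔT + βΔS = 1.116 × 10⁻³ − 3.936 × 10⁻⁴ = 7.224 × 10⁻⁴, so Δρ ≈ 0.7405 kg m⁻³.
N² = (g/ρ₀)·Δρ/Δz = g·(Δρ/ρ₀)/Δz = 9.8 × 7.224 × 10⁻⁴ / 35 = 2.0227 × 10⁻⁴ s⁻² ≈ 2.02 × 10⁻⁴ s⁻².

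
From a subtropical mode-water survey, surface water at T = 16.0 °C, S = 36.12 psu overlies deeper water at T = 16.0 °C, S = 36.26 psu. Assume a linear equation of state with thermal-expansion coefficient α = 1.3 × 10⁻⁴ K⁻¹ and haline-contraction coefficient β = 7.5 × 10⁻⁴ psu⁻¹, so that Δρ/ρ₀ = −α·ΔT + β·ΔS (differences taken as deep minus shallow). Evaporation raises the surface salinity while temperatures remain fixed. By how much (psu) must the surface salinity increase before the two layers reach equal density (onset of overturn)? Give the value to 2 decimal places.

Neutral buoyancy requires −α(T_deep − T_surf) + β(S_deep − S_surf′) = 0.
S_surf′ = S_deep − (α/β)·ΔT = 36.26 − (1.3 × 10⁻⁴/7.5 × 10⁻⁴)·(+0.0) = 36.2600 psu.
Increase required: 36.2600 − 36.12 = 0.1400 psu.

0.14 psu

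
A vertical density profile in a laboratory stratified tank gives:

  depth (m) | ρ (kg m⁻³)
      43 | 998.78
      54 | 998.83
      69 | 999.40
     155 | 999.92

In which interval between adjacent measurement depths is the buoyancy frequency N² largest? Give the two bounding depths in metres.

Compute the density gradient over each adjacent pair:
  43–54 m: Δρ/Δz = 0.05/11 = 4.5 × 10⁻³ kg m⁻⁴
  54–69 m: Δρ/Δz = 0.57/15 = 0.038 kg m⁻⁴
  69–155 m: Δρ/Δz = 0.52/86 = 6.0 × 10⁻³ kg m⁻⁴
The largest gradient is in the 54–69 m interval — the pycnocline.

54–69 m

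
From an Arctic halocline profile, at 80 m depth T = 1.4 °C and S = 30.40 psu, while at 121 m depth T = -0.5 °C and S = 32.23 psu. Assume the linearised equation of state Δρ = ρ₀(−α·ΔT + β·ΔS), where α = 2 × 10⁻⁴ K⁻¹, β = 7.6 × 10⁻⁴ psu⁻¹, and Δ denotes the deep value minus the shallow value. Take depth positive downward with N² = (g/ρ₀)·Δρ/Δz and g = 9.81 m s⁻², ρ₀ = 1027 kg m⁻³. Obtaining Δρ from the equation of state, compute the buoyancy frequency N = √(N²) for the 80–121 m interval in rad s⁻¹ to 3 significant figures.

ΔT = -1.9 K, ΔS = +1.83 psu (deep − shallow).
Δρ/ρ₀ = −αΔT + βΔS = 3.80 × 10⁻⁴ + 1.3908 × 10⁻³ = 1.7708 × 10⁻³, so Δρ ≈ 1.819 kg m⁻³.
N² = (g/ρ₀)·Δρ/Δz = g·(Δρ/ρ₀)/Δz = 9.81 × 1.7708 × 10⁻³ / 41 = 4.2370 × 10⁻⁴ s⁻².
N = √(4.2370 × 10⁻⁴) = 0.020584 rad s⁻¹ ≈ 0.0206 rad s⁻¹.

0.0206 rad s⁻¹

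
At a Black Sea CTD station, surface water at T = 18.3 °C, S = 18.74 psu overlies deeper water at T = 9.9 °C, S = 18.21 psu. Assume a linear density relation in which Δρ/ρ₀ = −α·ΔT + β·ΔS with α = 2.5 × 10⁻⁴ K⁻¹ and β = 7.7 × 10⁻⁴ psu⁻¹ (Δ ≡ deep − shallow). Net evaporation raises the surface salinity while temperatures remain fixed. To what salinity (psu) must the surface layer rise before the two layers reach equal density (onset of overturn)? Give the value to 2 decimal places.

Neutral buoyancy requires −α(T_deep − T_surf) + β(S_deep − S_surf′) = 0.
S_surf′ = S_deep − (α/β)·ΔT = 18.21 − (2.5 × 10⁻⁴/7.7 × 10⁻⁴)·(-8.4) = 20.9373 psu.
Increase required: 20.9373 − 18.74 = 2.1973 psu.

20.94 psu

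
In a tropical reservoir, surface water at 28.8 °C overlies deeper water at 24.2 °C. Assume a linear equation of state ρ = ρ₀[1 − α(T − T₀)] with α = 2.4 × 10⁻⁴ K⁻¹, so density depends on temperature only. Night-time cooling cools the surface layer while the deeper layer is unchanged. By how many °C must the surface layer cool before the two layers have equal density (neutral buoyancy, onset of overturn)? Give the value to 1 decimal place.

With temperature the only control, equal density requires T_surf′ = T_deep.
T_surf′ = 24.2 °C.
Cooling required: 28.8 − 24.2 = 4.6 °C.

4.6 °C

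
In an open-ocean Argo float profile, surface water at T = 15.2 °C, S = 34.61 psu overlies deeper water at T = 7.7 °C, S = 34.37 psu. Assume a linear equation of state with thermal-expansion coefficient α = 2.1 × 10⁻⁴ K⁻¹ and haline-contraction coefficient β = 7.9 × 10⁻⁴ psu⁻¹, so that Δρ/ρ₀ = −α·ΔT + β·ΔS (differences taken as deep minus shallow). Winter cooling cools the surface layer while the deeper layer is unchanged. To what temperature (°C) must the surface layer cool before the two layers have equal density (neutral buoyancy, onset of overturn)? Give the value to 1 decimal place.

8.6 °C

Neutral buoyancy requires Δρ = 0, i.e. −α(T_deep − T_surf′) + β(S_deep − S_surf) = 0.
T_surf′ = T_deep − (β/α)·ΔS = 7.7 − (7.9 × 10⁻⁴/2.1 × 10⁻⁴)·(-0.24) = 8.603 °C.
Cooling required: 15.2 − (8.603) = 6.597 °C.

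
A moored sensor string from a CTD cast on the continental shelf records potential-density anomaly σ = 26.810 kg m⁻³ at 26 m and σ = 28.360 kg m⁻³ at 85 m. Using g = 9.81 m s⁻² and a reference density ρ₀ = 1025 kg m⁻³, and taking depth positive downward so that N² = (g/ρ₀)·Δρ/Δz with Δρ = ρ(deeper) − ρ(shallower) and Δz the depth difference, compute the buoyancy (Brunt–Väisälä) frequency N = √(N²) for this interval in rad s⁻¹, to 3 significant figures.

0.0159 rad s⁻¹

Δρ = 1028.360 − 1026.810 = 1.550 kg m⁻³ over Δz = 85 − 26 = 59 m.
N² = (9.81/1025) × (1.550/59) = 2.5143 × 10⁻⁴ s⁻².
N = √(2.5143 × 10⁻⁴) = 0.015857 rad s⁻¹ ≈ 0.0159 rad s⁻¹.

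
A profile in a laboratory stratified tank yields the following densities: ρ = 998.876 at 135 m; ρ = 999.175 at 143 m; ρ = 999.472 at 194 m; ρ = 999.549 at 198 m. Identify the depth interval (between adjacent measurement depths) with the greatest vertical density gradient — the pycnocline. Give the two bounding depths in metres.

135–143 m

Compute the density gradient over each adjacent pair:
  135–143 m: Δρ/Δz = 0.299/8 = 0.037 kg m⁻⁴
  143–194 m: Δρ/Δz = 0.297/51 = 5.8 × 10⁻³ kg m⁻⁴
  194–198 m: Δρ/Δz = 0.077/4 = 0.019 kg m⁻⁴
The largest gradient is in the 135–143 m interval — the pycnocline.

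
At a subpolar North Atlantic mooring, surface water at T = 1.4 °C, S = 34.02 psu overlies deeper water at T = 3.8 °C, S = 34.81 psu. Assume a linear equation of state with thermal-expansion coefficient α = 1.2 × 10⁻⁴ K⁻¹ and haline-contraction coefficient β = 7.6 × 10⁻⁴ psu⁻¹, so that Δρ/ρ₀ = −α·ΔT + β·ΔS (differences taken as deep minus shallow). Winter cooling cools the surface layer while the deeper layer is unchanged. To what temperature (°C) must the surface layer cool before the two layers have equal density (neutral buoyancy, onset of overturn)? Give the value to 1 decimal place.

Neutral buoyancy requires Δρ = 0, i.e. −α(T_deep − T_surf′) + β(S_deep − S_surf) = 0.
T_surf′ = T_deep − (β/α)·ΔS = 3.8 − (7.6 × 10⁻⁴/1.2 × 10⁻⁴)·(+0.79) = -1.203 °C.
Cooling required: 1.4 − (-1.203) = 2.603 °C.

-1.2 °C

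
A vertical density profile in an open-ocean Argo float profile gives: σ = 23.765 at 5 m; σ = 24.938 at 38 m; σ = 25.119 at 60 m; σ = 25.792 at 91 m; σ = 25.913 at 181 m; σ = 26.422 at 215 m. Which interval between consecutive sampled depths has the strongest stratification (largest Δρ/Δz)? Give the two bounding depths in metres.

Compute the density gradient over each adjacent pair:
  5–38 m: Δρ/Δz = 1.173/33 = 0.036 kg m⁻⁴
  38–60 m: Δρ/Δz = 0.181/22 = 8.2 × 10⁻³ kg m⁻⁴
  60–91 m: Δρ/Δz = 0.673/31 = 0.022 kg m⁻⁴
  91–181 m: Δρ/Δz = 0.121/90 = 1.3 × 10⁻³ kg m⁻⁴
  181–215 m: Δρ/Δz = 0.509/34 = 0.015 kg m⁻⁴
The largest gradient is in the 5–38 m interval — the pycnocline.

5–38 m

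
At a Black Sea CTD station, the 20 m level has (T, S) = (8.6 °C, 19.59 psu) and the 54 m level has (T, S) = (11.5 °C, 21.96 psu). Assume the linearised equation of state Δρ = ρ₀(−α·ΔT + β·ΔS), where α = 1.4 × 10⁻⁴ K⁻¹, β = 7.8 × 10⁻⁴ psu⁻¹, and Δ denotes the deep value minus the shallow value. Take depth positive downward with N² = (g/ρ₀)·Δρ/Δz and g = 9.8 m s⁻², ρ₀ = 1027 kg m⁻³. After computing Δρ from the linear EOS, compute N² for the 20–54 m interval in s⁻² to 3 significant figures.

4.16 × 10⁻⁴ s⁻²

ΔT = +2.9 K, ΔS = +2.37 psu (deep − shallow).
Δρ/ρ₀ = −αΔT + βΔS = -4.06 × 10⁻⁴ + 1.8486 × 10⁻³ = 1.4426 × 10⁻³, so Δρ ≈ 1.482 kg m⁻³.
N² = (g/ρ₀)·Δρ/Δz = g·(Δρ/ρ₀)/Δz = 9.8 × 1.4426 × 10⁻³ / 34 = 4.1581 × 10⁻⁴ s⁻² ≈ 4.16 × 10⁻⁴ s⁻².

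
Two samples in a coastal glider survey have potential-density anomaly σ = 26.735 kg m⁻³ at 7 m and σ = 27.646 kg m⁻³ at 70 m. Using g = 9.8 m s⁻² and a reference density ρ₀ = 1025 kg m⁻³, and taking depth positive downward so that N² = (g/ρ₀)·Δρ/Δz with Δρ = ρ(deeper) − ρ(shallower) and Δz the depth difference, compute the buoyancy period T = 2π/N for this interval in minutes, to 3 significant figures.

Δρ = 1027.646 − 1026.735 = 0.911 kg m⁻³ over Δz = 70 − 7 = 63 m.
N² = (9.8/1025) × (0.911/63) = 1.3825 × 10⁻⁴ s⁻².
N = √(1.3825 × 10⁻⁴) = 0.011758 rad s⁻¹, so T = 2π/N = 534.38 s = 8.9063 min ≈ 8.91 min.
Since Δρ > 0 the layer is stably stratified.

8.91 min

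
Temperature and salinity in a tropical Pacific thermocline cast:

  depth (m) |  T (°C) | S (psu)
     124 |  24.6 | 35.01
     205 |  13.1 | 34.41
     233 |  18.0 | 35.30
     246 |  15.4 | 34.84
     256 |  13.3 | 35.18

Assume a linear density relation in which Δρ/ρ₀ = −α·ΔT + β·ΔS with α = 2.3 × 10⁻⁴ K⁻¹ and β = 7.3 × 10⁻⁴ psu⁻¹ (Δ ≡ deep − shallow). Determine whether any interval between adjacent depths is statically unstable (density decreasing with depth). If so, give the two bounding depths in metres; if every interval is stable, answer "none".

Evaluate Δρ/ρ₀ = −αΔT + βΔS across each adjacent pair:
  124–205 m: −αΔT+βΔS = −(2.3 × 10⁻⁴)(-11.5)+(7.3 × 10⁻⁴)(-0.60) = 2.2 × 10⁻³ → stable
  205–233 m: −αΔT+βΔS = −(2.3 × 10⁻⁴)(+4.9)+(7.3 × 10⁻⁴)(+0.89) = -4.8 × 10⁻⁴ → UNSTABLE
  233–246 m: −αΔT+βΔS = −(2.3 × 10⁻⁴)(-2.6)+(7.3 × 10⁻⁴)(-0.46) = 2.6 × 10⁻⁴ → stable
  246–256 m: −αΔT+βΔS = −(2.3 × 10⁻⁴)(-2.1)+(7.3 × 10⁻⁴)(+0.34) = 7.3 × 10⁻⁴ → stable
The 205–233 m interval has Δρ < 0: lighter water underlies denser water.

205–233 m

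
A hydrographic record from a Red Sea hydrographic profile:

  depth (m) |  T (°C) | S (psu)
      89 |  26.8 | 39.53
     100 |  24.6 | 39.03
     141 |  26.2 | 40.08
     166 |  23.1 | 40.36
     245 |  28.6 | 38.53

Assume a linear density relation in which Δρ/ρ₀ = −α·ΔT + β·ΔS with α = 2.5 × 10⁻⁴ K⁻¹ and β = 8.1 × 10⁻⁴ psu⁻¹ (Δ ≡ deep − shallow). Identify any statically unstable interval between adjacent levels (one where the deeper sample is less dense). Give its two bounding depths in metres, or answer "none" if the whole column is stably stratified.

166–245 m

Evaluate Δρ/ρ₀ = −αΔT + βΔS across each adjacent pair:
  89–100 m: −αΔT+βΔS = −(2.5 × 10⁻⁴)(-2.2)+(8.1 × 10⁻⁴)(-0.50) = 1.5 × 10⁻⁴ → stable
  100–141 m: −αΔT+βΔS = −(2.5 × 10⁻⁴)(+1.6)+(8.1 × 10⁻⁴)(+1.05) = 4.5 × 10⁻⁴ → stable
  141–166 m: −αΔT+βΔS = −(2.5 × 10⁻⁴)(-3.1)+(8.1 × 10⁻⁴)(+0.28) = 1.0 × 10⁻³ → stable
  166–245 m: −αΔT+βΔS = −(2.5 × 10⁻⁴)(+5.5)+(8.1 × 10⁻⁴)(-1.83) = -2.9 × 10⁻³ → UNSTABLE
The 166–245 m interval has Δρ < 0: lighter water underlies denser water.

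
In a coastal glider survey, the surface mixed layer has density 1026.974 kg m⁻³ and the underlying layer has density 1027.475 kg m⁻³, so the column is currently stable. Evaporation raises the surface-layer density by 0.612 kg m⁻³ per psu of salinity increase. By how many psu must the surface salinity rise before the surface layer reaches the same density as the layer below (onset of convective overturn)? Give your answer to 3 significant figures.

0.819 psu

Density deficit of the surface layer: 1027.475 − 1026.974 = 0.501 kg m⁻³.
Required change = 0.501 / 0.612 = 0.819 psu.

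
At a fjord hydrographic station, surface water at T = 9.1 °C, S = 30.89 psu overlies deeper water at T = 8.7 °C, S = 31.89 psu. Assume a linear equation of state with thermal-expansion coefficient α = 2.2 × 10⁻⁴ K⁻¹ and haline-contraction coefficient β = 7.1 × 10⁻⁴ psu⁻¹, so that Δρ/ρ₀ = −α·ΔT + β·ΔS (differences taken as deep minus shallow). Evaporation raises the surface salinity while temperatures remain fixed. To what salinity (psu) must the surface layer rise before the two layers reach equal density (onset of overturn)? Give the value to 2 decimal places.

32.01 psu

Neutral buoyancy requires −α(T_deep − T_surf) + β(S_deep − S_surf′) = 0.
S_surf′ = S_deep − (α/β)·ΔT = 31.89 − (2.2 × 10⁻⁴/7.1 × 10⁻⁴)·(-0.4) = 32.0139 psu.
Increase required: 32.0139 − 30.89 = 1.1239 psu.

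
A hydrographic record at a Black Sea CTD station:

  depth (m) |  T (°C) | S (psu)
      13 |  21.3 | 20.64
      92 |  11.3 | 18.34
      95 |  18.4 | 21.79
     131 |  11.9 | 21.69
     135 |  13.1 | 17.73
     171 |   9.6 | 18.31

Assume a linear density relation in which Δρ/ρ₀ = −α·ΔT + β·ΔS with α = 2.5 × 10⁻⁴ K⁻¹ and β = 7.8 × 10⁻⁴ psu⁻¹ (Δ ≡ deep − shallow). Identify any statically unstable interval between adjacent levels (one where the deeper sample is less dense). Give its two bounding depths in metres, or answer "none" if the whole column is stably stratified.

131–135 m

Evaluate Δρ/ρ₀ = −αΔT + βΔS across each adjacent pair:
  13–92 m: −αΔT+βΔS = −(2.5 × 10⁻⁴)(-10.0)+(7.8 × 10⁻⁴)(-2.30) = 7.1 × 10⁻⁴ → stable
  92–95 m: −αΔT+βΔS = −(2.5 × 10⁻⁴)(+7.1)+(7.8 × 10⁻⁴)(+3.45) = 9.2 × 10⁻⁴ → stable
  95–131 m: −αΔT+βΔS = −(2.5 × 10⁻⁴)(-6.5)+(7.8 × 10⁻⁴)(-0.10) = 1.5 × 10⁻³ → stable
  131–135 m: −αΔT+βΔS = −(2.5 × 10⁻⁴)(+1.2)+(7.8 × 10⁻⁴)(-3.96) = -3.4 × 10⁻³ → UNSTABLE
  135–171 m: −αΔT+βΔS = −(2.5 × 10⁻⁴)(-3.5)+(7.8 × 10⁻⁴)(+0.58) = 1.3 × 10⁻³ → stable
The 131–135 m interval has Δρ < 0: lighter water underlies denser water.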